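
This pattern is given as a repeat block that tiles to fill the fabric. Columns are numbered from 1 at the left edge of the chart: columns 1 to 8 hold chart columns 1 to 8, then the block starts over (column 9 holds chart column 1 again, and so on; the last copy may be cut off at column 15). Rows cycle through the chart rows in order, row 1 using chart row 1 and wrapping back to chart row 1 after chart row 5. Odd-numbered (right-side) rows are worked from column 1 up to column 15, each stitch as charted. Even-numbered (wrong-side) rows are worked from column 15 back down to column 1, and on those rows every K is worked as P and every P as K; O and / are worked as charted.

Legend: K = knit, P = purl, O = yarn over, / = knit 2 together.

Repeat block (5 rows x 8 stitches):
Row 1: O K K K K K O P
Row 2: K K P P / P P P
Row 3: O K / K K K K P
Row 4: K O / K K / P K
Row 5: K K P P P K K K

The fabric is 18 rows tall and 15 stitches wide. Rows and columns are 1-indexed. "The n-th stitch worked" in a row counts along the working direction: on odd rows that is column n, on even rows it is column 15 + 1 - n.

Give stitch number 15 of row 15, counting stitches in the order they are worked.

== STITCH ==
K

Derivation:
Row 15 uses chart row ((15-1) mod 5)+1 = 5. Row 15 is odd, so RS.
Chart row 5 tiled across columns 1-15: K K P P P K K K K K P P P K K
RS row: no reversal, no swap; stitch n worked = column n.
Counting 15 along the worked row gives K.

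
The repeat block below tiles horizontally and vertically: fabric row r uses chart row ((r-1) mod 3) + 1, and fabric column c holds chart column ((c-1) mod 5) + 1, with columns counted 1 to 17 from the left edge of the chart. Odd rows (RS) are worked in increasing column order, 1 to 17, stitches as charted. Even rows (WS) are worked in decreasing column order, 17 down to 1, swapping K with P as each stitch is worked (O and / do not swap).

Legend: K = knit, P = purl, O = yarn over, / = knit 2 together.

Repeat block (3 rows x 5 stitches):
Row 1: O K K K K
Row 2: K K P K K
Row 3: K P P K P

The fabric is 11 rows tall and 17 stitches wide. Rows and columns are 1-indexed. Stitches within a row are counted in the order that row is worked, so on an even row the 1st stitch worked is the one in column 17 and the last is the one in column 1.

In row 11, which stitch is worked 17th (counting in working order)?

Stitch:
K

Derivation:
Row 11: (11-1) mod 3 = 1, so use chart row 2. Odd row -> RS.
Chart row 2 tiled across columns 1-17: K K P K K K K P K K K K P K K K K
Right side: take the tiled row as-is (worked left to right from column 1).
Counting 17 along the worked row gives K.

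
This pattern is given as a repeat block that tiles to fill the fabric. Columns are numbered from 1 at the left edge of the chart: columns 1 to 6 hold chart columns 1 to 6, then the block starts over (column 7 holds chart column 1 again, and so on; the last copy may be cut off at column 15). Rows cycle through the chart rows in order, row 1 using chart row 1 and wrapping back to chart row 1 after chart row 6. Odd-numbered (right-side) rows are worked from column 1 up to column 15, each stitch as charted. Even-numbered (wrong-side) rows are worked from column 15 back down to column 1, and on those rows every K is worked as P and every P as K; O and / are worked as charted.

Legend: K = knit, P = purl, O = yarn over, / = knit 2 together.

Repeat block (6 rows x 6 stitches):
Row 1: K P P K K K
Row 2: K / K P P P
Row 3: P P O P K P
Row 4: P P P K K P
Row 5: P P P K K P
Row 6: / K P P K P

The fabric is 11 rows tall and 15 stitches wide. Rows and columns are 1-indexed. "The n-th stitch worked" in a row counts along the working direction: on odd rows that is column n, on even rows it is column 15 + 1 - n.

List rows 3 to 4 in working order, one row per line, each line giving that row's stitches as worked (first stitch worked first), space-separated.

Row 3: chart row 3, RS - tile across columns 1-15 and work as-is.
Row 4: chart row 4, WS - tiled (columns 1-15): P P P K K P P P P K K P P P P; work from column 15 back to 1 with K<->P swapped.

== ROWS AS WORKED ==
P P O P K P P P O P K P P P O
K K K K P P K K K K P P K K K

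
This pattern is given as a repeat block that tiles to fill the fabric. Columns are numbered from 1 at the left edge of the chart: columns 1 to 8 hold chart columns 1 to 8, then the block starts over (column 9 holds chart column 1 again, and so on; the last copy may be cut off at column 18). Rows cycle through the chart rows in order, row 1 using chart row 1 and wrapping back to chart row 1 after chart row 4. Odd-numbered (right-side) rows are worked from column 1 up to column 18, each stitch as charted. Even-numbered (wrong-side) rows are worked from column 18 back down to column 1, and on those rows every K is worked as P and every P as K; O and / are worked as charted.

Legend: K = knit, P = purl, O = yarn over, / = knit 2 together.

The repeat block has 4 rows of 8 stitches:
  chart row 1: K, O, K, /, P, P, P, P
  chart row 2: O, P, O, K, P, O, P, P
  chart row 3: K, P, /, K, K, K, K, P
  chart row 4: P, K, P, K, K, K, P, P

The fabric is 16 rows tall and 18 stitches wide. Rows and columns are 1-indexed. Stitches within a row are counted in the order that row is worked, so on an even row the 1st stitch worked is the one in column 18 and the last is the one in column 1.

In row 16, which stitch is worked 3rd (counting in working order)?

Stitch:
K

Derivation:
Row 16: (16-1) mod 4 = 3, so use chart row 4. Even row -> WS.
Chart row 4 tiled across columns 1-18: P K P K K K P P P K P K K K P P P K
WS: work from column 18 back to column 1 (reverse the tiled row), swapping K<->P (O and / unchanged).
Row 16 as worked: P K K K P P P K P K K K P P P K P K
Stitch 3 in working order -> K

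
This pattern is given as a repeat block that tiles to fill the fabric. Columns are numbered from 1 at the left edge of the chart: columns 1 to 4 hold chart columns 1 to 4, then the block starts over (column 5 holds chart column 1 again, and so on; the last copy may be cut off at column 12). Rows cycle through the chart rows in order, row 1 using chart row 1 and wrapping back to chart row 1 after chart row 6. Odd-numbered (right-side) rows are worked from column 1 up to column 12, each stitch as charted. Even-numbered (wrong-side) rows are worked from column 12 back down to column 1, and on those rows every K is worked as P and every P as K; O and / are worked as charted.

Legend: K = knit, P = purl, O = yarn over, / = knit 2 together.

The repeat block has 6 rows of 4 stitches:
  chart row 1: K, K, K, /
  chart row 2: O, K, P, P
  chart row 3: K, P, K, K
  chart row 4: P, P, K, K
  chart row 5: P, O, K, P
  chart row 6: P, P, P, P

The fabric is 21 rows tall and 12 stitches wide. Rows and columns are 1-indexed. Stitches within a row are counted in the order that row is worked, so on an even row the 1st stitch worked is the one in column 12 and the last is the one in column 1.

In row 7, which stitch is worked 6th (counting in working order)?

For row 7: chart row = ((7-1) mod 6) + 1 = 1; this is a RS (odd) row.
Chart row 1 tiled across columns 1-12: K K K / K K K / K K K /
Right side: take the tiled row as-is (worked left to right from column 1).
The 6th stitch worked is K.

Result:
K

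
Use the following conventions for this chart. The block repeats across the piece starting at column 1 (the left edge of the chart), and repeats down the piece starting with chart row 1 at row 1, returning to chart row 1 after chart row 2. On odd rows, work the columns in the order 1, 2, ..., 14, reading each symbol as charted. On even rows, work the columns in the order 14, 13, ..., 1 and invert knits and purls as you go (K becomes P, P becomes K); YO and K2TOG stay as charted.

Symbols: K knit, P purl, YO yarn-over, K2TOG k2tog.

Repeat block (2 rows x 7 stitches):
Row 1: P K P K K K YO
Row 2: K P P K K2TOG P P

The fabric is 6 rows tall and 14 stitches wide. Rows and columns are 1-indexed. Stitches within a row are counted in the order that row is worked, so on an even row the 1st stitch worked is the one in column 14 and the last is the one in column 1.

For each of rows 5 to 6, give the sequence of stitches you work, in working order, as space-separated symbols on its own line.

== ROWS AS WORKED ==
P K P K K K YO P K P K K K YO
K K K2TOG P K K P K K K2TOG P K K P

Derivation:
Row 5: chart row 1, RS - tile across columns 1-14 and work as-is.
Row 6: chart row 2, WS - tiled (columns 1-14): K P P K K2TOG P P K P P K K2TOG P P; work from column 14 back to 1 with K<->P swapped.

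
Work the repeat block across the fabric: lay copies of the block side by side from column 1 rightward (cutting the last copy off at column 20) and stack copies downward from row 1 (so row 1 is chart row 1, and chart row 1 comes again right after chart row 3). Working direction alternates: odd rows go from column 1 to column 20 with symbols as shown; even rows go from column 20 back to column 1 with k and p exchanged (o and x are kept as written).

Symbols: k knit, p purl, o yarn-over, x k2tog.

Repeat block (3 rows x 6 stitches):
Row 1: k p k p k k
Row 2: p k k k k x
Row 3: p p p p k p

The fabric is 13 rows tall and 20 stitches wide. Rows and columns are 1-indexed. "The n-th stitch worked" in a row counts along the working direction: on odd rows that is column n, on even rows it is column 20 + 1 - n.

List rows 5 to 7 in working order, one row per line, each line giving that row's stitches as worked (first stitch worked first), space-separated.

== ROWS AS WORKED ==
p k k k k x p k k k k x p k k k k x p k
k k k p k k k k k p k k k k k p k k k k
k p k p k k k p k p k k k p k p k k k p

Derivation:
Row 5: chart row 2, RS - tile across columns 1-20 and work as-is.
Row 6: chart row 3, WS - tiled (columns 1-20): p p p p k p p p p p k p p p p p k p p p; work from column 20 back to 1 with k<->p swapped.
Row 7: chart row 1, RS - tile across columns 1-20 and work as-is.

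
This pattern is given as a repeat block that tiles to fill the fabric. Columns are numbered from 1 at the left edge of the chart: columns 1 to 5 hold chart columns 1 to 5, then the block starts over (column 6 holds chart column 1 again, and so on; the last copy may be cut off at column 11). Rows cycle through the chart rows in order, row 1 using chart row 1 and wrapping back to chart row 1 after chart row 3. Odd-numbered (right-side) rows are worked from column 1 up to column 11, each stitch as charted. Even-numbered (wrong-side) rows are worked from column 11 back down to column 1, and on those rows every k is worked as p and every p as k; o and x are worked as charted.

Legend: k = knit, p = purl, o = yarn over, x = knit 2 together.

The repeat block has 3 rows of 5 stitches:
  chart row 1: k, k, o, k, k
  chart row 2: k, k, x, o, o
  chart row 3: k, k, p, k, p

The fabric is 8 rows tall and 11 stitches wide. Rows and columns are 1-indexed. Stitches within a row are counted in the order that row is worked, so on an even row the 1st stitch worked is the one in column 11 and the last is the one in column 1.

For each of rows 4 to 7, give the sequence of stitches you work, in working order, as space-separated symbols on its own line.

Row 4: chart row 1, WS - tiled (columns 1-11): k k o k k k k o k k k; work from column 11 back to 1 with k<->p swapped.
Row 5: chart row 2, RS - tile across columns 1-11 and work as-is.
Row 6: chart row 3, WS - tiled (columns 1-11): k k p k p k k p k p k; work from column 11 back to 1 with k<->p swapped.
Row 7: chart row 1, RS - tile across columns 1-11 and work as-is.

Rows as worked:
p p p o p p p p o p p
k k x o o k k x o o k
p k p k p p k p k p p
k k o k k k k o k k k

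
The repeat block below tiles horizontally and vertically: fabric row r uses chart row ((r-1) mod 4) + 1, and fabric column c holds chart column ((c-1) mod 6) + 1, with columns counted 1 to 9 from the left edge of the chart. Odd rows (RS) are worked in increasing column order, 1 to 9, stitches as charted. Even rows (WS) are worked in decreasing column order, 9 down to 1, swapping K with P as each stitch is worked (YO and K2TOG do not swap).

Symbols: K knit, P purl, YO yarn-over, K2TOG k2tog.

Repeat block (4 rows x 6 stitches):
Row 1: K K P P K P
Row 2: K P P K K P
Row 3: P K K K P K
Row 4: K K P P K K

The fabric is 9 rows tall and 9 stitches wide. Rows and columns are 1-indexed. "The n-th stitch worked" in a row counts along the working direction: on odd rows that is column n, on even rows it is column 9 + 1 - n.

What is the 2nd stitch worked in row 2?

Row 2: (2-1) mod 4 = 1, so use chart row 2. Even row -> WS.
Chart row 2 tiled across columns 1-9: K P P K K P K P P
WS row: flip the tiled sequence (start at column 9) and apply K<->P; YO and K2TOG stay.
Row 2 as worked: K K P K P P K K P
The 2nd stitch worked is K.

Stitch:
K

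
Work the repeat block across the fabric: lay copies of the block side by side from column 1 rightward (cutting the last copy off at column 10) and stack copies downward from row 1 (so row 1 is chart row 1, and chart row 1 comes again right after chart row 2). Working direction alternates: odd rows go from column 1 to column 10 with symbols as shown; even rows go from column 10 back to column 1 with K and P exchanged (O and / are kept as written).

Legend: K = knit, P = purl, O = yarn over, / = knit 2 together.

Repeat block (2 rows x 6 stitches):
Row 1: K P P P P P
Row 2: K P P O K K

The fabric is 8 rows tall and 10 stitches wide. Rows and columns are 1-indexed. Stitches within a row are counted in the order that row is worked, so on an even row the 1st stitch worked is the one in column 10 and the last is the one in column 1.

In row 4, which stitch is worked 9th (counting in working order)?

For row 4: chart row = ((4-1) mod 2) + 1 = 2; this is a WS (even) row.
Chart row 2 tiled across columns 1-10: K P P O K K K P P O
Wrong side: read the tiled row from column 10 down to 1 and exchange K with P (leave O, /).
Row 4 as worked: O K K P P P O K K P
Stitch 9 in working order -> K

Result:
K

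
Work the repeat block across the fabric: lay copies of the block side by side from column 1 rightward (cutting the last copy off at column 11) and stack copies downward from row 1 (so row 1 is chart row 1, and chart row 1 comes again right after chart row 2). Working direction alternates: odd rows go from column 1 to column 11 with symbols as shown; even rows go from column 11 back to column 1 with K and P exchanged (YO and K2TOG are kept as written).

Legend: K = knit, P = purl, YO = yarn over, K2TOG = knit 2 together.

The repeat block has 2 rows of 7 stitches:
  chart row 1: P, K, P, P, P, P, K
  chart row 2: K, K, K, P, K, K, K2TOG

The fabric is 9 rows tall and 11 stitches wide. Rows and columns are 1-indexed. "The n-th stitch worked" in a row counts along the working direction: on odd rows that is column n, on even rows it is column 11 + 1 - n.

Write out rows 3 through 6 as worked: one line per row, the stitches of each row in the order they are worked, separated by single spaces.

Row 3: chart row 1, RS - tile across columns 1-11 and work as-is.
Row 4: chart row 2, WS - tiled (columns 1-11): K K K P K K K2TOG K K K P; work from column 11 back to 1 with K<->P swapped.
Row 5: chart row 1, RS - tile across columns 1-11 and work as-is.
Row 6: chart row 2, WS - tiled (columns 1-11): K K K P K K K2TOG K K K P; work from column 11 back to 1 with K<->P swapped.

Result:
P K P P P P K P K P P
K P P P K2TOG P P K P P P
P K P P P P K P K P P
K P P P K2TOG P P K P P P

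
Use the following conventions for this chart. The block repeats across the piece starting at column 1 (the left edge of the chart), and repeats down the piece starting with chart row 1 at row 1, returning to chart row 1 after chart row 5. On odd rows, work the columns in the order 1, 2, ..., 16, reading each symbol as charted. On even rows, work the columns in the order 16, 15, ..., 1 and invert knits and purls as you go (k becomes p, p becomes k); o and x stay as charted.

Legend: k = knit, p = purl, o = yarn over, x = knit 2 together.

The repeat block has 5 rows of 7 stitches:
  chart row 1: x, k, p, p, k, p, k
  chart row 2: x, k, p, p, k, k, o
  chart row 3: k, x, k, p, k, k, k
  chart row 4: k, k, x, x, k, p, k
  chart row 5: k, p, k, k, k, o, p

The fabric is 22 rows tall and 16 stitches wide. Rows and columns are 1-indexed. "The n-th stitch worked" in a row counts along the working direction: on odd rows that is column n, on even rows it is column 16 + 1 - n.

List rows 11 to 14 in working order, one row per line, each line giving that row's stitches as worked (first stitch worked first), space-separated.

Row 11: chart row 1, RS - tile across columns 1-16 and work as-is.
Row 12: chart row 2, WS - tiled (columns 1-16): x k p p k k o x k p p k k o x k; work from column 16 back to 1 with k<->p swapped.
Row 13: chart row 3, RS - tile across columns 1-16 and work as-is.
Row 14: chart row 4, WS - tiled (columns 1-16): k k x x k p k k k x x k p k k k; work from column 16 back to 1 with k<->p swapped.

Result:
x k p p k p k x k p p k p k x k
p x o p p k k p x o p p k k p x
k x k p k k k k x k p k k k k x
p p p k p x x p p p k p x x p p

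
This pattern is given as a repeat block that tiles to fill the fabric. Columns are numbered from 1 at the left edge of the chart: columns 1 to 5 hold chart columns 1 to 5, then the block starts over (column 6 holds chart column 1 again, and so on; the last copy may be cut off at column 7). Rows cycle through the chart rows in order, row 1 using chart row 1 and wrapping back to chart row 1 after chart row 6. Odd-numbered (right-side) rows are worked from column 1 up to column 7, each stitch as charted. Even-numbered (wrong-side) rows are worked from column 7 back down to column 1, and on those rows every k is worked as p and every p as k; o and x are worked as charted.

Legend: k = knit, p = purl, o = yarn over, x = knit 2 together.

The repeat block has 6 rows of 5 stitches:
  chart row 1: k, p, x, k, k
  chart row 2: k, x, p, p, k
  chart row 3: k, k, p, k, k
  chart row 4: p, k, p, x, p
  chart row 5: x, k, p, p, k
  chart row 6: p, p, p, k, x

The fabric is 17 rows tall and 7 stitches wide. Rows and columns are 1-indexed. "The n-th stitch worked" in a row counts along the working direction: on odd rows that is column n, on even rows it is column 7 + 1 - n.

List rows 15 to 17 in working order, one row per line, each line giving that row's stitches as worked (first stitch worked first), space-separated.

Result:
k k p k k k k
p k k x k p k
x k p p k x k

Derivation:
Row 15: chart row 3, RS - tile across columns 1-7 and work as-is.
Row 16: chart row 4, WS - tiled (columns 1-7): p k p x p p k; work from column 7 back to 1 with k<->p swapped.
Row 17: chart row 5, RS - tile across columns 1-7 and work as-is.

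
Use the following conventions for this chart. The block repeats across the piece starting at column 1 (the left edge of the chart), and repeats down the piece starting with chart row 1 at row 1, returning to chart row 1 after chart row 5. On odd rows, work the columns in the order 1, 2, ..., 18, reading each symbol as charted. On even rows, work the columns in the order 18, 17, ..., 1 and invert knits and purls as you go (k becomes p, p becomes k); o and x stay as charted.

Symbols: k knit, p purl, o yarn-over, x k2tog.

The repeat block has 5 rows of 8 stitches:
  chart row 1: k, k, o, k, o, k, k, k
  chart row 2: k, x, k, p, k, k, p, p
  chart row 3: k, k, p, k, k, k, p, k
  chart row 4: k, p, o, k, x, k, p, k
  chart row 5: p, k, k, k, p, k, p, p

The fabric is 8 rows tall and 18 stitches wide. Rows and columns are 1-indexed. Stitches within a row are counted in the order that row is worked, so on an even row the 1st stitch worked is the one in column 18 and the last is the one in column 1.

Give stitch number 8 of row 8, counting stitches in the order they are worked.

Row 8: (8-1) mod 5 = 2, so use chart row 3. Even row -> WS.
Chart row 3 tiled across columns 1-18: k k p k k k p k k k p k k k p k k k
WS row: flip the tiled sequence (start at column 18) and apply k<->p; o and x stay.
Row 8 as worked: p p p k p p p k p p p k p p p k p p
Counting 8 along the worked row gives k.

== STITCH ==
k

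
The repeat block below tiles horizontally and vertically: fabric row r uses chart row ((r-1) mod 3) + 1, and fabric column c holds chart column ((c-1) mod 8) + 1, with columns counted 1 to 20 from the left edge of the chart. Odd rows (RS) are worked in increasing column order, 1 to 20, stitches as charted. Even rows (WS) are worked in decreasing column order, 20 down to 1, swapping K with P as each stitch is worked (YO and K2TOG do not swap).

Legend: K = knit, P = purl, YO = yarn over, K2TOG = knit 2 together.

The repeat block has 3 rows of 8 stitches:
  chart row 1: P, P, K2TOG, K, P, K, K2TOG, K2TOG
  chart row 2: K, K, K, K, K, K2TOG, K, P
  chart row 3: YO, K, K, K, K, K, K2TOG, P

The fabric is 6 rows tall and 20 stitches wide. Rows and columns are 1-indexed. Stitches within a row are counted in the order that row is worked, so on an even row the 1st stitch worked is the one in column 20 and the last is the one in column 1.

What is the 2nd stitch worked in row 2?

For row 2: chart row = ((2-1) mod 3) + 1 = 2; this is a WS (even) row.
Chart row 2 tiled across columns 1-20: K K K K K K2TOG K P K K K K K K2TOG K P K K K K
WS: work from column 20 back to column 1 (reverse the tiled row), swapping K<->P (YO and K2TOG unchanged).
Row 2 as worked: P P P P K P K2TOG P P P P P K P K2TOG P P P P P
The 2nd stitch worked is P.

Result:
P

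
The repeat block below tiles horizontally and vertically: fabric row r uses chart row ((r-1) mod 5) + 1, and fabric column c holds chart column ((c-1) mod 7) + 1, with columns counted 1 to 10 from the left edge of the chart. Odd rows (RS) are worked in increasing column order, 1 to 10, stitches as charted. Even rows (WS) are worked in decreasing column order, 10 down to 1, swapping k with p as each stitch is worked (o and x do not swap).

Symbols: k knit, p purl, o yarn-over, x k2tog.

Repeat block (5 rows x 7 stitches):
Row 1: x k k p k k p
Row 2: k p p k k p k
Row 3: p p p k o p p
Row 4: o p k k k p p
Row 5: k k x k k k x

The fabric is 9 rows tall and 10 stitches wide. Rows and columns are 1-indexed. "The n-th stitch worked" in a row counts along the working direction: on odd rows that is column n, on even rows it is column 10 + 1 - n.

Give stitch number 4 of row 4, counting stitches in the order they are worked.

For row 4: chart row = ((4-1) mod 5) + 1 = 4; this is a WS (even) row.
Chart row 4 tiled across columns 1-10: o p k k k p p o p k
Wrong side: read the tiled row from column 10 down to 1 and exchange k with p (leave o, x).
Row 4 as worked: p k o k k p p p k o
The 4th stitch worked is k.

Stitch:
k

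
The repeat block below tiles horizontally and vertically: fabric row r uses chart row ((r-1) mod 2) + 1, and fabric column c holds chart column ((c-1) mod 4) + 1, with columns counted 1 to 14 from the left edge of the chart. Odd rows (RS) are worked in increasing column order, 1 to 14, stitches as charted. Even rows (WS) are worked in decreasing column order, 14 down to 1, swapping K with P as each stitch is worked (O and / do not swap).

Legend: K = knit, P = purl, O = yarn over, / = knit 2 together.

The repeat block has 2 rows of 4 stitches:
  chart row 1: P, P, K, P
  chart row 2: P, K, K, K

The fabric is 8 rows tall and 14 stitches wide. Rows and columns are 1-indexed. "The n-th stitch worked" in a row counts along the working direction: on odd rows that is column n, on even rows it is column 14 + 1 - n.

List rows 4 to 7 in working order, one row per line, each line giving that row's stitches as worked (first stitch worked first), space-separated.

Row 4: chart row 2, WS - tiled (columns 1-14): P K K K P K K K P K K K P K; work from column 14 back to 1 with K<->P swapped.
Row 5: chart row 1, RS - tile across columns 1-14 and work as-is.
Row 6: chart row 2, WS - tiled (columns 1-14): P K K K P K K K P K K K P K; work from column 14 back to 1 with K<->P swapped.
Row 7: chart row 1, RS - tile across columns 1-14 and work as-is.

== ROWS AS WORKED ==
P K P P P K P P P K P P P K
P P K P P P K P P P K P P P
P K P P P K P P P K P P P K
P P K P P P K P P P K P P P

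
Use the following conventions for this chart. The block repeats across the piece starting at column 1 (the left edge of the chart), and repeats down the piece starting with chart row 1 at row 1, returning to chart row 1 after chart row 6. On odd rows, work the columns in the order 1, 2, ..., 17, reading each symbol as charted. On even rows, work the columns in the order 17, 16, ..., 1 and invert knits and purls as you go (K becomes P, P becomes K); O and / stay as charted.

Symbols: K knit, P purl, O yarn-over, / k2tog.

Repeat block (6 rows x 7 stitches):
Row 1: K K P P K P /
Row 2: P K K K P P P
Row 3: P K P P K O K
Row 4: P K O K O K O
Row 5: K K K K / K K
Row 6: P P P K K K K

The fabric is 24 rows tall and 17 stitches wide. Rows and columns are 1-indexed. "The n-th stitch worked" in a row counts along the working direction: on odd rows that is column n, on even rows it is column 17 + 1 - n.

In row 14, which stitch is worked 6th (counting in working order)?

== STITCH ==
K

Derivation:
Row 14: (14-1) mod 6 = 1, so use chart row 2. Even row -> WS.
Chart row 2 tiled across columns 1-17: P K K K P P P P K K K P P P P K K
WS row: flip the tiled sequence (start at column 17) and apply K<->P; O and / stay.
Row 14 as worked: P P K K K K P P P K K K K P P P K
Counting 6 along the worked row gives K.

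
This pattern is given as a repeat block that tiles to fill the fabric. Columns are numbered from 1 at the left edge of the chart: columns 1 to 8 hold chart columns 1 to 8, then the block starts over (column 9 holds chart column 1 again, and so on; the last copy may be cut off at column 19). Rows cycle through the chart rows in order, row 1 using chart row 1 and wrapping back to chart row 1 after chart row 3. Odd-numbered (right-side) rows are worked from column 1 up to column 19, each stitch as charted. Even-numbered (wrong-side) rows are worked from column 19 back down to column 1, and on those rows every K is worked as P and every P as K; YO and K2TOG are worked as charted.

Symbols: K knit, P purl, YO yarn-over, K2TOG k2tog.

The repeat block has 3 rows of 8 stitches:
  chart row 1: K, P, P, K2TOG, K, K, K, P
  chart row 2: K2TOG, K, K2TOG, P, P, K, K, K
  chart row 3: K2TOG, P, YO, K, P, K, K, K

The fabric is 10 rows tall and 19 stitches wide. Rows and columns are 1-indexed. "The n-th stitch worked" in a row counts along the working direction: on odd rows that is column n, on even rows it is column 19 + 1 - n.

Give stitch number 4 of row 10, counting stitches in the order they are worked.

Row 10 uses chart row ((10-1) mod 3)+1 = 1. Row 10 is even, so WS.
Chart row 1 tiled across columns 1-19: K P P K2TOG K K K P K P P K2TOG K K K P K P P
Wrong side: read the tiled row from column 19 down to 1 and exchange K with P (leave YO, K2TOG).
Row 10 as worked: K K P K P P P K2TOG K K P K P P P K2TOG K K P
Counting 4 along the worked row gives K.

Stitch:
K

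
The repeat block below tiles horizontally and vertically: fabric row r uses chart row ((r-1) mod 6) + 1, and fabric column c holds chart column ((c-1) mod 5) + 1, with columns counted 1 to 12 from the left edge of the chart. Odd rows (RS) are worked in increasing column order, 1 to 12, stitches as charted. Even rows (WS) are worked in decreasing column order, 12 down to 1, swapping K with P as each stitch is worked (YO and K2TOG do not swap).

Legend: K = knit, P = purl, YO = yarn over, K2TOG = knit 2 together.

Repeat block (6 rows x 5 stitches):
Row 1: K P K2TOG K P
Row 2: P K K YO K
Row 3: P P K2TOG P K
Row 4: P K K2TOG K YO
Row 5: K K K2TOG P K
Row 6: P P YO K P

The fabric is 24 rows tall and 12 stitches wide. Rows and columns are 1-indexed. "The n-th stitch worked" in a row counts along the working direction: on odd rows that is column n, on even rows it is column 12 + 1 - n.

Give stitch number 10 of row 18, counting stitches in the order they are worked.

Row 18 uses chart row ((18-1) mod 6)+1 = 6. Row 18 is even, so WS.
Chart row 6 tiled across columns 1-12: P P YO K P P P YO K P P P
WS row: flip the tiled sequence (start at column 12) and apply K<->P; YO and K2TOG stay.
Row 18 as worked: K K K P YO K K K P YO K K
The 10th stitch worked is YO.

Result:
YO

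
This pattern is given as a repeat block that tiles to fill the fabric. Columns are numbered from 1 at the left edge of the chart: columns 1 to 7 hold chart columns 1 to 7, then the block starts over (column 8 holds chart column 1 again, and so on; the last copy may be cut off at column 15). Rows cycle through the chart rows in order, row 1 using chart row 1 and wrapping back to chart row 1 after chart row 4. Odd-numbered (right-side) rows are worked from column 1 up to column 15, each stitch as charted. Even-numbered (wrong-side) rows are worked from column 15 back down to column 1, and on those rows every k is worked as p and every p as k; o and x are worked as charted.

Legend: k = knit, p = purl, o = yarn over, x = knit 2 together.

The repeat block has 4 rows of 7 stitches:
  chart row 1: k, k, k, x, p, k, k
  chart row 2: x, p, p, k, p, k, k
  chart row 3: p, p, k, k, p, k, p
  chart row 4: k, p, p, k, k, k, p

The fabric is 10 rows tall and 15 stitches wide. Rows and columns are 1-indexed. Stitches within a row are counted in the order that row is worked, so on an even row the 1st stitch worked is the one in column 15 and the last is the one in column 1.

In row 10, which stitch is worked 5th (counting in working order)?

Result:
p

Derivation:
For row 10: chart row = ((10-1) mod 4) + 1 = 2; this is a WS (even) row.
Chart row 2 tiled across columns 1-15: x p p k p k k x p p k p k k x
WS: work from column 15 back to column 1 (reverse the tiled row), swapping k<->p (o and x unchanged).
Row 10 as worked: x p p k p k k x p p k p k k x
Counting 5 along the worked row gives p.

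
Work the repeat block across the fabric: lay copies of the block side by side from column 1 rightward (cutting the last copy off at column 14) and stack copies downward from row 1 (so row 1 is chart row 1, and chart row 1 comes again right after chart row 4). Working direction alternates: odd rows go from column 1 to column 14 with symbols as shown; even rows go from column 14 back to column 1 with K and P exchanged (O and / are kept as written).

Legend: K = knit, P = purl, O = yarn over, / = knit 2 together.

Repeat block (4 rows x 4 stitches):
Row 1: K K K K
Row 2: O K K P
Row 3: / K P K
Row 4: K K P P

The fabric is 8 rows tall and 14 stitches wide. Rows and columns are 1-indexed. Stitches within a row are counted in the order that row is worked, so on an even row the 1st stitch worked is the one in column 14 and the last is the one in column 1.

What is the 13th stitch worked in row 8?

For row 8: chart row = ((8-1) mod 4) + 1 = 4; this is a WS (even) row.
Chart row 4 tiled across columns 1-14: K K P P K K P P K K P P K K
WS: work from column 14 back to column 1 (reverse the tiled row), swapping K<->P (O and / unchanged).
Row 8 as worked: P P K K P P K K P P K K P P
The 13th stitch worked is P.

== STITCH ==
P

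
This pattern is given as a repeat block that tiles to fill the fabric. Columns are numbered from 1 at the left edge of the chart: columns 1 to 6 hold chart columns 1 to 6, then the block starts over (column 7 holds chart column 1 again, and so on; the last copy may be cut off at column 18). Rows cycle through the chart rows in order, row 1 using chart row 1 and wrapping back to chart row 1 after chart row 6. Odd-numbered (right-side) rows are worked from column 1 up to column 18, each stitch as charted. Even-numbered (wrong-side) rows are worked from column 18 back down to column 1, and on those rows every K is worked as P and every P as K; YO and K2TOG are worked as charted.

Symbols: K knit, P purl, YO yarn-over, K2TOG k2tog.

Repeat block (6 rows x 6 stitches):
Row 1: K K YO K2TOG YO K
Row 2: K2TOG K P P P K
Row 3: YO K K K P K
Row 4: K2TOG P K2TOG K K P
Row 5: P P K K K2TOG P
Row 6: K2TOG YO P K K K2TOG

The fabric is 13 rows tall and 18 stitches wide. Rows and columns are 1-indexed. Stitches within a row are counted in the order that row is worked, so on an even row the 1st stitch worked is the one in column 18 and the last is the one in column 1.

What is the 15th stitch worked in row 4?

Stitch:
P

Derivation:
For row 4: chart row = ((4-1) mod 6) + 1 = 4; this is a WS (even) row.
Chart row 4 tiled across columns 1-18: K2TOG P K2TOG K K P K2TOG P K2TOG K K P K2TOG P K2TOG K K P
Wrong side: read the tiled row from column 18 down to 1 and exchange K with P (leave YO, K2TOG).
Row 4 as worked: K P P K2TOG K K2TOG K P P K2TOG K K2TOG K P P K2TOG K K2TOG
Stitch 15 in working order -> P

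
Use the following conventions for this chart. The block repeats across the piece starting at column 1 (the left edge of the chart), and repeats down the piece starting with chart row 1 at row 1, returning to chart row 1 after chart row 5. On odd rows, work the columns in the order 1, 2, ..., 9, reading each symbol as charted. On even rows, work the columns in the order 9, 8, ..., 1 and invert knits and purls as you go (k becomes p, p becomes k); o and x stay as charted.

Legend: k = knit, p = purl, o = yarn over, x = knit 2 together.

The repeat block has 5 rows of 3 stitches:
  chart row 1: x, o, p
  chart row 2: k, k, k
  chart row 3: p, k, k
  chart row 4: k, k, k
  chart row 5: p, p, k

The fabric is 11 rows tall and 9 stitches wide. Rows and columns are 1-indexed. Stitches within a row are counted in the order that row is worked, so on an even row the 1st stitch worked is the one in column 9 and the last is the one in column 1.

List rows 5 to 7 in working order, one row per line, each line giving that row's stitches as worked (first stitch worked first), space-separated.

Row 5: chart row 5, RS - tile across columns 1-9 and work as-is.
Row 6: chart row 1, WS - tiled (columns 1-9): x o p x o p x o p; work from column 9 back to 1 with k<->p swapped.
Row 7: chart row 2, RS - tile across columns 1-9 and work as-is.

Rows as worked:
p p k p p k p p k
k o x k o x k o x
k k k k k k k k k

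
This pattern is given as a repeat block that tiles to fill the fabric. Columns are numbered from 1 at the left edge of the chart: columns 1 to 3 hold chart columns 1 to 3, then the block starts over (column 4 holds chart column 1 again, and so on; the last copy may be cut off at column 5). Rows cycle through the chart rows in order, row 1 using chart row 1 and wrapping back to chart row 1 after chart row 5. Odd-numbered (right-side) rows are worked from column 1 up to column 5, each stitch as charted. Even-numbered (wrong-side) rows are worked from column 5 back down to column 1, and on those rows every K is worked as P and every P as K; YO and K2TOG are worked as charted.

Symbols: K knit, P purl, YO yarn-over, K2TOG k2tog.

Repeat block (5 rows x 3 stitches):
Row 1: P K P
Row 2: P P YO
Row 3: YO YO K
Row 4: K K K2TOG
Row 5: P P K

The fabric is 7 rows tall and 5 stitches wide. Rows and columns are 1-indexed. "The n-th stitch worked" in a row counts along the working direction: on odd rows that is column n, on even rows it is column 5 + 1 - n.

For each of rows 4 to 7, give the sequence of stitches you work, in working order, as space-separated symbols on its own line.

Row 4: chart row 4, WS - tiled (columns 1-5): K K K2TOG K K; work from column 5 back to 1 with K<->P swapped.
Row 5: chart row 5, RS - tile across columns 1-5 and work as-is.
Row 6: chart row 1, WS - tiled (columns 1-5): P K P P K; work from column 5 back to 1 with K<->P swapped.
Row 7: chart row 2, RS - tile across columns 1-5 and work as-is.

Result:
P P K2TOG P P
P P K P P
P K K P K
P P YO P P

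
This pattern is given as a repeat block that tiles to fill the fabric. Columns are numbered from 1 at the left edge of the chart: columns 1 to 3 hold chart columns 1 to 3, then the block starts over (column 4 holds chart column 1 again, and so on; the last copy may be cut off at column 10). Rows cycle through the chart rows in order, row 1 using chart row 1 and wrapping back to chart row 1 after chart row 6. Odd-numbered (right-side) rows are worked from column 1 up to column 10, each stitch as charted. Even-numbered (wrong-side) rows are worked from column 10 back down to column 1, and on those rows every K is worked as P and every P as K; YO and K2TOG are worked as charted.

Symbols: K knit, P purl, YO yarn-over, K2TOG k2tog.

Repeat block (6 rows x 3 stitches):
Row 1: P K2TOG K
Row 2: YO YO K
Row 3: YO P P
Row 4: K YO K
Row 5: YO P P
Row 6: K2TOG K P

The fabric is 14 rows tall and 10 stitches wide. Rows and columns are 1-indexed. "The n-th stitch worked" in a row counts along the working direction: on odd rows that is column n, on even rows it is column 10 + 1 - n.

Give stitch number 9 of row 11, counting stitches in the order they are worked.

For row 11: chart row = ((11-1) mod 6) + 1 = 5; this is a RS (odd) row.
Chart row 5 tiled across columns 1-10: YO P P YO P P YO P P YO
Right side: take the tiled row as-is (worked left to right from column 1).
Stitch 9 in working order -> P

Result:
P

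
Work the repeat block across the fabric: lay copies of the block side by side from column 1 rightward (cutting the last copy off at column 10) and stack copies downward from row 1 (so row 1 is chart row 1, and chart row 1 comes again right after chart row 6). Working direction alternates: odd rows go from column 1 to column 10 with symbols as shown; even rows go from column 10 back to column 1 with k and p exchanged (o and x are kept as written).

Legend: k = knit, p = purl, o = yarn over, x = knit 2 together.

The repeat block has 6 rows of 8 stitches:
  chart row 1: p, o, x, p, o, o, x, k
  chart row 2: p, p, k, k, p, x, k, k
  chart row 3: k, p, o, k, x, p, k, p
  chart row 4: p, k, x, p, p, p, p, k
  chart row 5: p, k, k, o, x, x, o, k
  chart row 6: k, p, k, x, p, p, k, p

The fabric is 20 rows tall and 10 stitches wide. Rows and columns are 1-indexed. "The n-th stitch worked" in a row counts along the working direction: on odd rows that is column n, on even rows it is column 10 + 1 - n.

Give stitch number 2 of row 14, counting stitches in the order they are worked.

For row 14: chart row = ((14-1) mod 6) + 1 = 2; this is a WS (even) row.
Chart row 2 tiled across columns 1-10: p p k k p x k k p p
WS: work from column 10 back to column 1 (reverse the tiled row), swapping k<->p (o and x unchanged).
Row 14 as worked: k k p p x k p p k k
Stitch 2 in working order -> k

Result:
k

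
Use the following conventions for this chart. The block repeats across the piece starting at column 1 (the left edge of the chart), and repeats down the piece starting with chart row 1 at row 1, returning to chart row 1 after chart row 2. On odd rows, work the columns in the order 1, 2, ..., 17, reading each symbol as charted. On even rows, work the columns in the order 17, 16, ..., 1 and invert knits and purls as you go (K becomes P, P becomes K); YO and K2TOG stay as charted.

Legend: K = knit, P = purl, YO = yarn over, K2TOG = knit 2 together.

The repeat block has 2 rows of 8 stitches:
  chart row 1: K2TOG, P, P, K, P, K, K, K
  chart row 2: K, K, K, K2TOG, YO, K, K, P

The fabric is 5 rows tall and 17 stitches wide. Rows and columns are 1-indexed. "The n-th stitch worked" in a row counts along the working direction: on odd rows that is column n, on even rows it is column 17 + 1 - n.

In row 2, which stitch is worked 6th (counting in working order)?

Row 2 uses chart row ((2-1) mod 2)+1 = 2. Row 2 is even, so WS.
Chart row 2 tiled across columns 1-17: K K K K2TOG YO K K P K K K K2TOG YO K K P K
WS row: flip the tiled sequence (start at column 17) and apply K<->P; YO and K2TOG stay.
Row 2 as worked: P K P P YO K2TOG P P P K P P YO K2TOG P P P
Stitch 6 in working order -> K2TOG

Stitch:
K2TOG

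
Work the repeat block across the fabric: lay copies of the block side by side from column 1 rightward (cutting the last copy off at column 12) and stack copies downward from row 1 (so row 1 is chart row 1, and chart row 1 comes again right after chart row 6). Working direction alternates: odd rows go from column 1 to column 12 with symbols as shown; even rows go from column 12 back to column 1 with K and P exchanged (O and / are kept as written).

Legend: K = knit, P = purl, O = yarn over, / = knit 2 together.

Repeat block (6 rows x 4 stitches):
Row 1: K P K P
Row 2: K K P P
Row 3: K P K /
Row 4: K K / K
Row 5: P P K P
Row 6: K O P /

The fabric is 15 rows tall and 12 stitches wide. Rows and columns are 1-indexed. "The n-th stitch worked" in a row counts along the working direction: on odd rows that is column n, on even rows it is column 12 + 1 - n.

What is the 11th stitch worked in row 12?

Row 12: (12-1) mod 6 = 5, so use chart row 6. Even row -> WS.
Chart row 6 tiled across columns 1-12: K O P / K O P / K O P /
WS: work from column 12 back to column 1 (reverse the tiled row), swapping K<->P (O and / unchanged).
Row 12 as worked: / K O P / K O P / K O P
The 11th stitch worked is O.

Stitch:
O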